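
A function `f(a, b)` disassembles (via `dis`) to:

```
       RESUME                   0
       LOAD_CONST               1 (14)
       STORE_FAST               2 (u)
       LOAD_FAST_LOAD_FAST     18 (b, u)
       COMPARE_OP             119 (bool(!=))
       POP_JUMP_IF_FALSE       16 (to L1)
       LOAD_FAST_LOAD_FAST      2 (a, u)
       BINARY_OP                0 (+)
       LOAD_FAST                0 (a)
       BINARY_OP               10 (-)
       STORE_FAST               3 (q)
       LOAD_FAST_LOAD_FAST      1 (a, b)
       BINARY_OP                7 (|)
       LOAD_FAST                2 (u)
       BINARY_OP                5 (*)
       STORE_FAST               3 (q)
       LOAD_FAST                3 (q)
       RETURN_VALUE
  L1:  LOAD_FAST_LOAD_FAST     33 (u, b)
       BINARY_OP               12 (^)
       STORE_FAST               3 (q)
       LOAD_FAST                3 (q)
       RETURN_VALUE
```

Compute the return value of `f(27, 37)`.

LOAD_CONST → push 14. Stack: [14]
STORE_FAST u → u=14. Stack: []
LOAD_FAST_LOAD_FAST b,u → push 37,14. Stack: [37, 14]
COMPARE_OP bool(!=) → 37 vs 14 = True. Stack: [True]
POP_JUMP_IF_FALSE → pop True; no jump. Stack: []
LOAD_FAST_LOAD_FAST a,u → push 27,14. Stack: [27, 14]
BINARY_OP + → 27 + 14 = 41. Stack: [41]
LOAD_FAST a → push 27. Stack: [41, 27]
BINARY_OP - → 41 - 27 = 14. Stack: [14]
STORE_FAST q → q=14. Stack: []
LOAD_FAST_LOAD_FAST a,b → push 27,37. Stack: [27, 37]
BINARY_OP | → 27 | 37 = 63. Stack: [63]
LOAD_FAST u → push 14. Stack: [63, 14]
BINARY_OP * → 63 * 14 = 882. Stack: [882]
STORE_FAST q → q=882. Stack: []
LOAD_FAST q → push 882. Stack: [882]
RETURN_VALUE → return 882.

882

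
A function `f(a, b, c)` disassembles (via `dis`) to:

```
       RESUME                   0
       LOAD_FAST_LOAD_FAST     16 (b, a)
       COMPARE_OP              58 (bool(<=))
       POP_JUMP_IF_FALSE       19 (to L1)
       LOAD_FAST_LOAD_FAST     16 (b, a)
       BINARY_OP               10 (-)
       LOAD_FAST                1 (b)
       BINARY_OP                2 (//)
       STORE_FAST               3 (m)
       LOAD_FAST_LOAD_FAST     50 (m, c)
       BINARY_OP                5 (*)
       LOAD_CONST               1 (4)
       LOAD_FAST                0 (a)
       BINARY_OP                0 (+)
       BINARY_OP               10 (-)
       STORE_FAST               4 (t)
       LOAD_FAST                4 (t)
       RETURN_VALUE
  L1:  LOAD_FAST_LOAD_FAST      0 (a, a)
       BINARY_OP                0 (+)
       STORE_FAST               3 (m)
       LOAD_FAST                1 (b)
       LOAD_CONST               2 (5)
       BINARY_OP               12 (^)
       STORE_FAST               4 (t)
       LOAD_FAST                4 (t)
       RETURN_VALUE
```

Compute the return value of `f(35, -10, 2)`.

-31

LOAD_FAST_LOAD_FAST b,a → push -10,35. Stack: [-10, 35]
COMPARE_OP bool(<=) → -10 vs 35 = True. Stack: [True]
POP_JUMP_IF_FALSE → pop True; no jump. Stack: []
LOAD_FAST_LOAD_FAST b,a → push -10,35. Stack: [-10, 35]
BINARY_OP - → -10 - 35 = -45. Stack: [-45]
LOAD_FAST b → push -10. Stack: [-45, -10]
BINARY_OP // → -45 // -10 = 4. Stack: [4]
STORE_FAST m → m=4. Stack: []
LOAD_FAST_LOAD_FAST m,c → push 4,2. Stack: [4, 2]
BINARY_OP * → 4 * 2 = 8. Stack: [8]
LOAD_CONST → push 4. Stack: [8, 4]
LOAD_FAST a → push 35. Stack: [8, 4, 35]
BINARY_OP + → 4 + 35 = 39. Stack: [8, 39]
BINARY_OP - → 8 - 39 = -31. Stack: [-31]
STORE_FAST t → t=-31. Stack: []
LOAD_FAST t → push -31. Stack: [-31]
RETURN_VALUE → return -31.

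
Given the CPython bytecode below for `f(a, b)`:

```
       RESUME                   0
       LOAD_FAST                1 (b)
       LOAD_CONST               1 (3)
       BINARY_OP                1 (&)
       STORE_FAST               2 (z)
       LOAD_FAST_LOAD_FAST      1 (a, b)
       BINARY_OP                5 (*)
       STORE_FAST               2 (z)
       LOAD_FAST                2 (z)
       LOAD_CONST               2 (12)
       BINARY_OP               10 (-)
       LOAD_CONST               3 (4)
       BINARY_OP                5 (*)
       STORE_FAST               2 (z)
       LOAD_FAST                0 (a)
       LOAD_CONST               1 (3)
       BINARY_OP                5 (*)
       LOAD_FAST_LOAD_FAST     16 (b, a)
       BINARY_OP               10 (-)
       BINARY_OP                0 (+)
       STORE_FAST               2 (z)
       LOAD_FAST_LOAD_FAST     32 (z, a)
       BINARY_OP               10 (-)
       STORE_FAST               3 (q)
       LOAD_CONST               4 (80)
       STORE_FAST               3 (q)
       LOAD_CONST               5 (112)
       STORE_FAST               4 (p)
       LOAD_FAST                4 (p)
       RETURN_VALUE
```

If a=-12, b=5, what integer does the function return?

112

LOAD_FAST b → push 5. Stack: [5]
LOAD_CONST → push 3. Stack: [5, 3]
BINARY_OP & → 5 & 3 = 1. Stack: [1]
STORE_FAST z → z=1. Stack: []
LOAD_FAST_LOAD_FAST a,b → push -12,5. Stack: [-12, 5]
BINARY_OP * → -12 * 5 = -60. Stack: [-60]
STORE_FAST z → z=-60. Stack: []
LOAD_FAST z → push -60. Stack: [-60]
LOAD_CONST → push 12. Stack: [-60, 12]
BINARY_OP - → -60 - 12 = -72. Stack: [-72]
LOAD_CONST → push 4. Stack: [-72, 4]
BINARY_OP * → -72 * 4 = -288. Stack: [-288]
STORE_FAST z → z=-288. Stack: []
LOAD_FAST a → push -12. Stack: [-12]
LOAD_CONST → push 3. Stack: [-12, 3]
BINARY_OP * → -12 * 3 = -36. Stack: [-36]
LOAD_FAST_LOAD_FAST b,a → push 5,-12. Stack: [-36, 5, -12]
BINARY_OP - → 5 - -12 = 17. Stack: [-36, 17]
BINARY_OP + → -36 + 17 = -19. Stack: [-19]
STORE_FAST z → z=-19. Stack: []
LOAD_FAST_LOAD_FAST z,a → push -19,-12. Stack: [-19, -12]
BINARY_OP - → -19 - -12 = -7. Stack: [-7]
STORE_FAST q → q=-7. Stack: []
LOAD_CONST → push 80. Stack: [80]
STORE_FAST q → q=80. Stack: []
LOAD_CONST → push 112. Stack: [112]
STORE_FAST p → p=112. Stack: []
LOAD_FAST p → push 112. Stack: [112]
RETURN_VALUE → return 112.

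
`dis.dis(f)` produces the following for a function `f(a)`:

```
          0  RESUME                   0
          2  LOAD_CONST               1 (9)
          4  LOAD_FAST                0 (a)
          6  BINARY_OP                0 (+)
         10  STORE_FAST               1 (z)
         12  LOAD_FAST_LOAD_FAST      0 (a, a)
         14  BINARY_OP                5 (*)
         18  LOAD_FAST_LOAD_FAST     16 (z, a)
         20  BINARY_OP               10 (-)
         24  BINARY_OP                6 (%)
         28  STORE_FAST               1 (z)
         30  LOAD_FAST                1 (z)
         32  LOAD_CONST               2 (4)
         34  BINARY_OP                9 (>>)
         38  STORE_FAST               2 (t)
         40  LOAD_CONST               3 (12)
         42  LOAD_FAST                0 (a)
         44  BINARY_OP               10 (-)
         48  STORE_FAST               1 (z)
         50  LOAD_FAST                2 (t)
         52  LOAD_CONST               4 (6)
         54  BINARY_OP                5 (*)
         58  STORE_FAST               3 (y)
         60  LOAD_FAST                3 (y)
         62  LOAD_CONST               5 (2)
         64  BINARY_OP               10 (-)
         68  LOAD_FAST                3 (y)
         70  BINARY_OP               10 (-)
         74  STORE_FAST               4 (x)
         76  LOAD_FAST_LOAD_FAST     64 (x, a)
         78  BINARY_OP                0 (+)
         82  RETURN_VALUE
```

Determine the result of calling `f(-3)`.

LOAD_CONST → push 9. Stack: [9]
LOAD_FAST a → push -3. Stack: [9, -3]
BINARY_OP + → 9 + -3 = 6. Stack: [6]
STORE_FAST z → z=6. Stack: []
LOAD_FAST_LOAD_FAST a,a → push -3,-3. Stack: [-3, -3]
BINARY_OP * → -3 * -3 = 9. Stack: [9]
LOAD_FAST_LOAD_FAST z,a → push 6,-3. Stack: [9, 6, -3]
BINARY_OP - → 6 - -3 = 9. Stack: [9, 9]
BINARY_OP % → 9 % 9 = 0. Stack: [0]
STORE_FAST z → z=0. Stack: []
LOAD_FAST z → push 0. Stack: [0]
LOAD_CONST → push 4. Stack: [0, 4]
BINARY_OP >> → 0 >> 4 = 0. Stack: [0]
STORE_FAST t → t=0. Stack: []
LOAD_CONST → push 12. Stack: [12]
LOAD_FAST a → push -3. Stack: [12, -3]
BINARY_OP - → 12 - -3 = 15. Stack: [15]
STORE_FAST z → z=15. Stack: []
LOAD_FAST t → push 0. Stack: [0]
LOAD_CONST → push 6. Stack: [0, 6]
BINARY_OP * → 0 * 6 = 0. Stack: [0]
STORE_FAST y → y=0. Stack: []
LOAD_FAST y → push 0. Stack: [0]
LOAD_CONST → push 2. Stack: [0, 2]
BINARY_OP - → 0 - 2 = -2. Stack: [-2]
LOAD_FAST y → push 0. Stack: [-2, 0]
BINARY_OP - → -2 - 0 = -2. Stack: [-2]
STORE_FAST x → x=-2. Stack: []
LOAD_FAST_LOAD_FAST x,a → push -2,-3. Stack: [-2, -3]
BINARY_OP + → -2 + -3 = -5. Stack: [-5]
RETURN_VALUE → return -5.

-5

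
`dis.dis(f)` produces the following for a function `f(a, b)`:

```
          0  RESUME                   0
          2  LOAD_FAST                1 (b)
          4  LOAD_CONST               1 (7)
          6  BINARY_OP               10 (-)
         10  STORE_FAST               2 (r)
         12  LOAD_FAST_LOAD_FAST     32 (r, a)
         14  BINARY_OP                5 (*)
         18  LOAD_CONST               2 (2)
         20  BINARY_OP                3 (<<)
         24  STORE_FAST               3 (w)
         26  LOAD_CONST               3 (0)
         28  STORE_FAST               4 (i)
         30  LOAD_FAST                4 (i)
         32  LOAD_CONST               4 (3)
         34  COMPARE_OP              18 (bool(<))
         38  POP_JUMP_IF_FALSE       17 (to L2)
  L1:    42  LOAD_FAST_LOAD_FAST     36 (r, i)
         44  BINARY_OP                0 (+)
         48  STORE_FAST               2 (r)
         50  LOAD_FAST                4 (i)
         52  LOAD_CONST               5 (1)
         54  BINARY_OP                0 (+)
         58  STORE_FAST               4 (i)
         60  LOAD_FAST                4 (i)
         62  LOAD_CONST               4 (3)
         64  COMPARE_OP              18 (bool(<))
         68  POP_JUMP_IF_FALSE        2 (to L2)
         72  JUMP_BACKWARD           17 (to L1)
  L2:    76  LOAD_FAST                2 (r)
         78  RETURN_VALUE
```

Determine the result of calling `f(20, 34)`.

30

LOAD_FAST b → push 34. Stack: [34]
LOAD_CONST → push 7. Stack: [34, 7]
BINARY_OP - → 34 - 7 = 27. Stack: [27]
STORE_FAST r → r=27. Stack: []
LOAD_FAST_LOAD_FAST r,a → push 27,20. Stack: [27, 20]
BINARY_OP * → 27 * 20 = 540. Stack: [540]
LOAD_CONST → push 2. Stack: [540, 2]
BINARY_OP << → 540 << 2 = 2160. Stack: [2160]
STORE_FAST w → w=2160. Stack: []
LOAD_CONST → push 0. Stack: [0]
STORE_FAST i → i=0. Stack: []
LOAD_FAST i → push 0. Stack: [0]
LOAD_CONST → push 3. Stack: [0, 3]
COMPARE_OP bool(<) → 0 vs 3 = True. Stack: [True]
POP_JUMP_IF_FALSE → pop True; no jump. Stack: []
LOAD_FAST_LOAD_FAST r,i → push 27,0. Stack: [27, 0]
BINARY_OP + → 27 + 0 = 27. Stack: [27]
STORE_FAST r → r=27. Stack: []
LOAD_FAST i → push 0. Stack: [0]
LOAD_CONST → push 1. Stack: [0, 1]
BINARY_OP + → 0 + 1 = 1. Stack: [1]
STORE_FAST i → i=1. Stack: []
LOAD_FAST i → push 1. Stack: [1]
LOAD_CONST → push 3. Stack: [1, 3]
COMPARE_OP bool(<) → 1 vs 3 = True. Stack: [True]
POP_JUMP_IF_FALSE → pop True; no jump. Stack: []
LOAD_FAST_LOAD_FAST r,i → push 27,1. Stack: [27, 1]
BINARY_OP + → 27 + 1 = 28. Stack: [28]
STORE_FAST r → r=28. Stack: []
LOAD_FAST i → push 1. Stack: [1]
LOAD_CONST → push 1. Stack: [1, 1]
BINARY_OP + → 1 + 1 = 2. Stack: [2]
STORE_FAST i → i=2. Stack: []
LOAD_FAST i → push 2. Stack: [2]
LOAD_CONST → push 3. Stack: [2, 3]
COMPARE_OP bool(<) → 2 vs 3 = True. Stack: [True]
POP_JUMP_IF_FALSE → pop True; no jump. Stack: []
LOAD_FAST_LOAD_FAST r,i → push 28,2. Stack: [28, 2]
BINARY_OP + → 28 + 2 = 30. Stack: [30]
STORE_FAST r → r=30. Stack: []
LOAD_FAST i → push 2. Stack: [2]
LOAD_CONST → push 1. Stack: [2, 1]
BINARY_OP + → 2 + 1 = 3. Stack: [3]
STORE_FAST i → i=3. Stack: []
LOAD_FAST i → push 3. Stack: [3]
LOAD_CONST → push 3. Stack: [3, 3]
COMPARE_OP bool(<) → 3 vs 3 = False. Stack: [False]
POP_JUMP_IF_FALSE → pop False; jump. Stack: []
LOAD_FAST r → push 30. Stack: [30]
RETURN_VALUE → return 30.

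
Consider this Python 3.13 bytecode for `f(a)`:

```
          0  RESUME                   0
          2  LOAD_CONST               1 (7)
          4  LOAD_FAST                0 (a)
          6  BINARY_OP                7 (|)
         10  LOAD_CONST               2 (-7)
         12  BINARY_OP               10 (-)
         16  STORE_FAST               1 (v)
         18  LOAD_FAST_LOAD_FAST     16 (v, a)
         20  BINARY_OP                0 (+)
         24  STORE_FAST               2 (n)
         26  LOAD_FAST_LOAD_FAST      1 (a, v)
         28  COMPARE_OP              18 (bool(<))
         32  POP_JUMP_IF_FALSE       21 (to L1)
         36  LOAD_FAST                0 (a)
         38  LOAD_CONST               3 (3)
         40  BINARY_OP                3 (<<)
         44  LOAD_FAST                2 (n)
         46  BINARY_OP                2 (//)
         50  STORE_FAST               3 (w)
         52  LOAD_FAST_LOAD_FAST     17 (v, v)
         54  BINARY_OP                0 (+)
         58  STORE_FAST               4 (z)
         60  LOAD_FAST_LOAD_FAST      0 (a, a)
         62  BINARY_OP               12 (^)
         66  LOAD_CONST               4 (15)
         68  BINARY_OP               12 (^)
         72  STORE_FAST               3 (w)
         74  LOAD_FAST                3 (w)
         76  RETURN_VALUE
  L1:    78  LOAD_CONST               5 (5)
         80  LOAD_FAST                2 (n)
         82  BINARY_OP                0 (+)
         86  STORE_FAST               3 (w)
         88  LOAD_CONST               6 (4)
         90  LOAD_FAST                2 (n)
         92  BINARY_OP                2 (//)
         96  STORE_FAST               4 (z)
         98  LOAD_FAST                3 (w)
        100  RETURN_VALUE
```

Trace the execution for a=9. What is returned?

15

LOAD_CONST → push 7. Stack: [7]
LOAD_FAST a → push 9. Stack: [7, 9]
BINARY_OP | → 7 | 9 = 15. Stack: [15]
LOAD_CONST → push -7. Stack: [15, -7]
BINARY_OP - → 15 - -7 = 22. Stack: [22]
STORE_FAST v → v=22. Stack: []
LOAD_FAST_LOAD_FAST v,a → push 22,9. Stack: [22, 9]
BINARY_OP + → 22 + 9 = 31. Stack: [31]
STORE_FAST n → n=31. Stack: []
LOAD_FAST_LOAD_FAST a,v → push 9,22. Stack: [9, 22]
COMPARE_OP bool(<) → 9 vs 22 = True. Stack: [True]
POP_JUMP_IF_FALSE → pop True; no jump. Stack: []
LOAD_FAST a → push 9. Stack: [9]
LOAD_CONST → push 3. Stack: [9, 3]
BINARY_OP << → 9 << 3 = 72. Stack: [72]
LOAD_FAST n → push 31. Stack: [72, 31]
BINARY_OP // → 72 // 31 = 2. Stack: [2]
STORE_FAST w → w=2. Stack: []
LOAD_FAST_LOAD_FAST v,v → push 22,22. Stack: [22, 22]
BINARY_OP + → 22 + 22 = 44. Stack: [44]
STORE_FAST z → z=44. Stack: []
LOAD_FAST_LOAD_FAST a,a → push 9,9. Stack: [9, 9]
BINARY_OP ^ → 9 ^ 9 = 0. Stack: [0]
LOAD_CONST → push 15. Stack: [0, 15]
BINARY_OP ^ → 0 ^ 15 = 15. Stack: [15]
STORE_FAST w → w=15. Stack: []
LOAD_FAST w → push 15. Stack: [15]
RETURN_VALUE → return 15.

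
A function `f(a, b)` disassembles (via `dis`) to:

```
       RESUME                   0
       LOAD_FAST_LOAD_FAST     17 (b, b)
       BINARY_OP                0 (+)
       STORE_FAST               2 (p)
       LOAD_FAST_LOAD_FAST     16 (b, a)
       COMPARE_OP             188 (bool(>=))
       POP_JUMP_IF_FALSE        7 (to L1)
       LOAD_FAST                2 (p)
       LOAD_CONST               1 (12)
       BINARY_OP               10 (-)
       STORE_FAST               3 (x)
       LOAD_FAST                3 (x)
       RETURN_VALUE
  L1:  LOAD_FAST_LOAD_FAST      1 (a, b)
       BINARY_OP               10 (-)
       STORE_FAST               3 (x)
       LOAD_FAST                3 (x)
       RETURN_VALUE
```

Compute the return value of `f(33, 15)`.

LOAD_FAST_LOAD_FAST b,b → push 15,15. Stack: [15, 15]
BINARY_OP + → 15 + 15 = 30. Stack: [30]
STORE_FAST p → p=30. Stack: []
LOAD_FAST_LOAD_FAST b,a → push 15,33. Stack: [15, 33]
COMPARE_OP bool(>=) → 15 vs 33 = False. Stack: [False]
POP_JUMP_IF_FALSE → pop False; jump. Stack: []
LOAD_FAST_LOAD_FAST a,b → push 33,15. Stack: [33, 15]
BINARY_OP - → 33 - 15 = 18. Stack: [18]
STORE_FAST x → x=18. Stack: []
LOAD_FAST x → push 18. Stack: [18]
RETURN_VALUE → return 18.

18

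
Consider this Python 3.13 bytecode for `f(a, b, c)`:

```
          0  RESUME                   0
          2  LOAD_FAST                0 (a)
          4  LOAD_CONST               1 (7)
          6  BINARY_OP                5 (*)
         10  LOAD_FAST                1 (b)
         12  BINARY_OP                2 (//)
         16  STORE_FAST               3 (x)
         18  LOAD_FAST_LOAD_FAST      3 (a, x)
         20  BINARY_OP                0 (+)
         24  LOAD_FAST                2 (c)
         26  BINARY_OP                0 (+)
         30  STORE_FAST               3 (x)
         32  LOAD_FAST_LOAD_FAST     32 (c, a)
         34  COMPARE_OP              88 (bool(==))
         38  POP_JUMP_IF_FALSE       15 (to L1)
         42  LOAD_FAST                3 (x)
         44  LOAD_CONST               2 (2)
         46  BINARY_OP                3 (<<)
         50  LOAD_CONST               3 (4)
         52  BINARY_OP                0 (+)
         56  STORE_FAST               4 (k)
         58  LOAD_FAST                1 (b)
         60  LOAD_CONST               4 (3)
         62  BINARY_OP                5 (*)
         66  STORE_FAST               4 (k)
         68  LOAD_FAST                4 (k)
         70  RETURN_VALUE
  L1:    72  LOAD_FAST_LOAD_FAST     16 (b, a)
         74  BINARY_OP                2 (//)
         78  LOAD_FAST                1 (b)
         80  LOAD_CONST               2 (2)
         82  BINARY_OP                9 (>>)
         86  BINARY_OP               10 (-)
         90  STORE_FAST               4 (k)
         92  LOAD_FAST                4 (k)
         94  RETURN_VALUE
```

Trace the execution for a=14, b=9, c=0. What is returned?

LOAD_FAST a → push 14. Stack: [14]
LOAD_CONST → push 7. Stack: [14, 7]
BINARY_OP * → 14 * 7 = 98. Stack: [98]
LOAD_FAST b → push 9. Stack: [98, 9]
BINARY_OP // → 98 // 9 = 10. Stack: [10]
STORE_FAST x → x=10. Stack: []
LOAD_FAST_LOAD_FAST a,x → push 14,10. Stack: [14, 10]
BINARY_OP + → 14 + 10 = 24. Stack: [24]
LOAD_FAST c → push 0. Stack: [24, 0]
BINARY_OP + → 24 + 0 = 24. Stack: [24]
STORE_FAST x → x=24. Stack: []
LOAD_FAST_LOAD_FAST c,a → push 0,14. Stack: [0, 14]
COMPARE_OP bool(==) → 0 vs 14 = False. Stack: [False]
POP_JUMP_IF_FALSE → pop False; jump. Stack: []
LOAD_FAST_LOAD_FAST b,a → push 9,14. Stack: [9, 14]
BINARY_OP // → 9 // 14 = 0. Stack: [0]
LOAD_FAST b → push 9. Stack: [0, 9]
LOAD_CONST → push 2. Stack: [0, 9, 2]
BINARY_OP >> → 9 >> 2 = 2. Stack: [0, 2]
BINARY_OP - → 0 - 2 = -2. Stack: [-2]
STORE_FAST k → k=-2. Stack: []
LOAD_FAST k → push -2. Stack: [-2]
RETURN_VALUE → return -2.

-2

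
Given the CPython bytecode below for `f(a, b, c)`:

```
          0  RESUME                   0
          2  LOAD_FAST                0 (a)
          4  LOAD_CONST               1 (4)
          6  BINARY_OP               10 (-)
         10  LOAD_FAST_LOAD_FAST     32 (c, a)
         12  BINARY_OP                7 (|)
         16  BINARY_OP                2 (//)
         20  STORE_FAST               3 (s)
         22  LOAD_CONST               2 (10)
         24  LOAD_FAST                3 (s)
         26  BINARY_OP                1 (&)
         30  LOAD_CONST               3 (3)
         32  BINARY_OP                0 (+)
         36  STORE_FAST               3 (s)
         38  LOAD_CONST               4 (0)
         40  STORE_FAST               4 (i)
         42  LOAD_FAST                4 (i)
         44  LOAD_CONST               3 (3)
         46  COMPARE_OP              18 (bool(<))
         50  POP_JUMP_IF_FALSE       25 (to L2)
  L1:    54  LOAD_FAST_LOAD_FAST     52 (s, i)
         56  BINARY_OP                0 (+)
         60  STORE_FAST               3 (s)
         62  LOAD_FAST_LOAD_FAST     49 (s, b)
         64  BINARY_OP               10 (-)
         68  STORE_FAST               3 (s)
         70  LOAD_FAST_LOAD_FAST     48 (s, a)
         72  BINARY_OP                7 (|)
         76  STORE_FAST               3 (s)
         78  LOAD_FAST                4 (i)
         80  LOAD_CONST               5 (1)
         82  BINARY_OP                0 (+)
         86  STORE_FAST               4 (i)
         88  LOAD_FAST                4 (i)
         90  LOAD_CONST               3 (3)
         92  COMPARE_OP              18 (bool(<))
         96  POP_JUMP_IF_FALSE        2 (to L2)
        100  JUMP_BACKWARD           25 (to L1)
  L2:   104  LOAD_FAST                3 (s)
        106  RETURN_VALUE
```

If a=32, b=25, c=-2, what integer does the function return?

LOAD_FAST a → push 32
LOAD_CONST → push 4
BINARY_OP - → 32 - 4 = 28
LOAD_FAST_LOAD_FAST c,a → push -2,32
BINARY_OP | → -2 | 32 = -2
BINARY_OP // → 28 // -2 = -14
STORE_FAST s → s=-14
LOAD_CONST → push 10
LOAD_FAST s → push -14
BINARY_OP & → 10 & -14 = 2
LOAD_CONST → push 3
BINARY_OP + → 2 + 3 = 5
STORE_FAST s → s=5
LOAD_CONST → push 0
STORE_FAST i → i=0
LOAD_FAST i → push 0
LOAD_CONST → push 3
COMPARE_OP bool(<) → 0 vs 3 = True
POP_JUMP_IF_FALSE → pop True; no jump
LOAD_FAST_LOAD_FAST s,i → push 5,0
BINARY_OP + → 5 + 0 = 5
STORE_FAST s → s=5
LOAD_FAST_LOAD_FAST s,b → push 5,25
BINARY_OP - → 5 - 25 = -20
STORE_FAST s → s=-20
LOAD_FAST_LOAD_FAST s,a → push -20,32
BINARY_OP | → -20 | 32 = -20
STORE_FAST s → s=-20
LOAD_FAST i → push 0
LOAD_CONST → push 1
BINARY_OP + → 0 + 1 = 1
STORE_FAST i → i=1
LOAD_FAST i → push 1
LOAD_CONST → push 3
COMPARE_OP bool(<) → 1 vs 3 = True
POP_JUMP_IF_FALSE → pop True; no jump
LOAD_FAST_LOAD_FAST s,i → push -20,1
BINARY_OP + → -20 + 1 = -19
STORE_FAST s → s=-19
LOAD_FAST_LOAD_FAST s,b → push -19,25
BINARY_OP - → -19 - 25 = -44
STORE_FAST s → s=-44
LOAD_FAST_LOAD_FAST s,a → push -44,32
BINARY_OP | → -44 | 32 = -12
STORE_FAST s → s=-12
LOAD_FAST i → push 1
LOAD_CONST → push 1
BINARY_OP + → 1 + 1 = 2
STORE_FAST i → i=2
LOAD_FAST i → push 2
LOAD_CONST → push 3
COMPARE_OP bool(<) → 2 vs 3 = True
POP_JUMP_IF_FALSE → pop True; no jump
LOAD_FAST_LOAD_FAST s,i → push -12,2
BINARY_OP + → -12 + 2 = -10
STORE_FAST s → s=-10
LOAD_FAST_LOAD_FAST s,b → push -10,25
BINARY_OP - → -10 - 25 = -35
STORE_FAST s → s=-35
LOAD_FAST_LOAD_FAST s,a → push -35,32
BINARY_OP | → -35 | 32 = -3
STORE_FAST s → s=-3
LOAD_FAST i → push 2
LOAD_CONST → push 1
BINARY_OP + → 2 + 1 = 3
STORE_FAST i → i=3
LOAD_FAST i → push 3
LOAD_CONST → push 3
COMPARE_OP bool(<) → 3 vs 3 = False
POP_JUMP_IF_FALSE → pop False; jump
LOAD_FAST s → push -3
RETURN_VALUE → return -3.

-3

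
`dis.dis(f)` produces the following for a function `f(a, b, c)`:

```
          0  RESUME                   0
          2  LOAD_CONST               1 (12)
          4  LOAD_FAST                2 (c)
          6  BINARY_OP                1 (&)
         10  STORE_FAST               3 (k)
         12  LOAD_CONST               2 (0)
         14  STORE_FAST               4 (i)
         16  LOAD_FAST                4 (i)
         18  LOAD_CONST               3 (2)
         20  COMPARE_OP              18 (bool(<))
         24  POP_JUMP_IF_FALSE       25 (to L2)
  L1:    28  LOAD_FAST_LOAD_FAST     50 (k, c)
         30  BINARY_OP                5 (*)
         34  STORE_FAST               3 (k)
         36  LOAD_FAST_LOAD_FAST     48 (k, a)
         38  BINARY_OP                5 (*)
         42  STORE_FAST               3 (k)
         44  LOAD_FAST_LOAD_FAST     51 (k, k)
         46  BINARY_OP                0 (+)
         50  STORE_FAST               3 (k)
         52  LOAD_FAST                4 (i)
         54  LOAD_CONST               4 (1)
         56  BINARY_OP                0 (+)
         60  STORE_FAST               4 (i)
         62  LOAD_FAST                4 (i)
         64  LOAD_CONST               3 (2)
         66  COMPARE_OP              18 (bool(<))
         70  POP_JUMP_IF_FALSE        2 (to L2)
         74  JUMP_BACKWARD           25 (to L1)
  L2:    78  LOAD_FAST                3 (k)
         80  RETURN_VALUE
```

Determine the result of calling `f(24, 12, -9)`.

746496

LOAD_CONST → push 12. Stack: [12]
LOAD_FAST c → push -9. Stack: [12, -9]
BINARY_OP & → 12 & -9 = 4. Stack: [4]
STORE_FAST k → k=4. Stack: []
LOAD_CONST → push 0. Stack: [0]
STORE_FAST i → i=0. Stack: []
LOAD_FAST i → push 0. Stack: [0]
LOAD_CONST → push 2. Stack: [0, 2]
COMPARE_OP bool(<) → 0 vs 2 = True. Stack: [True]
POP_JUMP_IF_FALSE → pop True; no jump. Stack: []
LOAD_FAST_LOAD_FAST k,c → push 4,-9. Stack: [4, -9]
BINARY_OP * → 4 * -9 = -36. Stack: [-36]
STORE_FAST k → k=-36. Stack: []
LOAD_FAST_LOAD_FAST k,a → push -36,24. Stack: [-36, 24]
BINARY_OP * → -36 * 24 = -864. Stack: [-864]
STORE_FAST k → k=-864. Stack: []
LOAD_FAST_LOAD_FAST k,k → push -864,-864. Stack: [-864, -864]
BINARY_OP + → -864 + -864 = -1728. Stack: [-1728]
STORE_FAST k → k=-1728. Stack: []
LOAD_FAST i → push 0. Stack: [0]
LOAD_CONST → push 1. Stack: [0, 1]
BINARY_OP + → 0 + 1 = 1. Stack: [1]
STORE_FAST i → i=1. Stack: []
LOAD_FAST i → push 1. Stack: [1]
LOAD_CONST → push 2. Stack: [1, 2]
COMPARE_OP bool(<) → 1 vs 2 = True. Stack: [True]
POP_JUMP_IF_FALSE → pop True; no jump. Stack: []
LOAD_FAST_LOAD_FAST k,c → push -1728,-9. Stack: [-1728, -9]
BINARY_OP * → -1728 * -9 = 15552. Stack: [15552]
STORE_FAST k → k=15552. Stack: []
LOAD_FAST_LOAD_FAST k,a → push 15552,24. Stack: [15552, 24]
BINARY_OP * → 15552 * 24 = 373248. Stack: [373248]
STORE_FAST k → k=373248. Stack: []
LOAD_FAST_LOAD_FAST k,k → push 373248,373248. Stack: [373248, 373248]
BINARY_OP + → 373248 + 373248 = 746496. Stack: [746496]
STORE_FAST k → k=746496. Stack: []
LOAD_FAST i → push 1. Stack: [1]
LOAD_CONST → push 1. Stack: [1, 1]
BINARY_OP + → 1 + 1 = 2. Stack: [2]
STORE_FAST i → i=2. Stack: []
LOAD_FAST i → push 2. Stack: [2]
LOAD_CONST → push 2. Stack: [2, 2]
COMPARE_OP bool(<) → 2 vs 2 = False. Stack: [False]
POP_JUMP_IF_FALSE → pop False; jump. Stack: []
LOAD_FAST k → push 746496. Stack: [746496]
RETURN_VALUE → return 746496.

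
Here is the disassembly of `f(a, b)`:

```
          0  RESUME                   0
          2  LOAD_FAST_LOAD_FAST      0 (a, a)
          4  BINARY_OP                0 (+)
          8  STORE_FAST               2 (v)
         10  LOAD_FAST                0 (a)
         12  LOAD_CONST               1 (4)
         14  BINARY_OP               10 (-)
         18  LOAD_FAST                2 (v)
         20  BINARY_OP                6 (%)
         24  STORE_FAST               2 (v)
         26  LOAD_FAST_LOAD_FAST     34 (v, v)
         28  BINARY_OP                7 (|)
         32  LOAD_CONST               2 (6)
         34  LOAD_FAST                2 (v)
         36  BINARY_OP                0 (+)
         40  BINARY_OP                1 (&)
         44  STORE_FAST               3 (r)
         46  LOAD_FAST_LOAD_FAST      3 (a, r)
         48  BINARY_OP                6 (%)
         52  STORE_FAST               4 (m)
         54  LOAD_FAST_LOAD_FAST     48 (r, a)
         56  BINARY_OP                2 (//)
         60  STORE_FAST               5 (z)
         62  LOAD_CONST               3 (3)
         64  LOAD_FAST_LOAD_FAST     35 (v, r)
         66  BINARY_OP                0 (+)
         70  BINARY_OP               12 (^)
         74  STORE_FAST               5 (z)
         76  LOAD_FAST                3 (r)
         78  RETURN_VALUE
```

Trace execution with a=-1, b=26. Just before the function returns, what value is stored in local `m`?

4

LOAD_FAST_LOAD_FAST a,a → push -1,-1. Stack: [-1, -1]
BINARY_OP + → -1 + -1 = -2. Stack: [-2]
STORE_FAST v → v=-2. Stack: []
LOAD_FAST a → push -1. Stack: [-1]
LOAD_CONST → push 4. Stack: [-1, 4]
BINARY_OP - → -1 - 4 = -5. Stack: [-5]
LOAD_FAST v → push -2. Stack: [-5, -2]
BINARY_OP % → -5 % -2 = -1. Stack: [-1]
STORE_FAST v → v=-1. Stack: []
LOAD_FAST_LOAD_FAST v,v → push -1,-1. Stack: [-1, -1]
BINARY_OP | → -1 | -1 = -1. Stack: [-1]
LOAD_CONST → push 6. Stack: [-1, 6]
LOAD_FAST v → push -1. Stack: [-1, 6, -1]
BINARY_OP + → 6 + -1 = 5. Stack: [-1, 5]
BINARY_OP & → -1 & 5 = 5. Stack: [5]
STORE_FAST r → r=5. Stack: []
LOAD_FAST_LOAD_FAST a,r → push -1,5. Stack: [-1, 5]
BINARY_OP % → -1 % 5 = 4. Stack: [4]
STORE_FAST m → m=4. Stack: []
LOAD_FAST_LOAD_FAST r,a → push 5,-1. Stack: [5, -1]
BINARY_OP // → 5 // -1 = -5. Stack: [-5]
STORE_FAST z → z=-5. Stack: []
LOAD_CONST → push 3. Stack: [3]
LOAD_FAST_LOAD_FAST v,r → push -1,5. Stack: [3, -1, 5]
BINARY_OP + → -1 + 5 = 4. Stack: [3, 4]
BINARY_OP ^ → 3 ^ 4 = 7. Stack: [7]
STORE_FAST z → z=7. Stack: []
LOAD_FAST r → push 5. Stack: [5]
RETURN_VALUE → return 5.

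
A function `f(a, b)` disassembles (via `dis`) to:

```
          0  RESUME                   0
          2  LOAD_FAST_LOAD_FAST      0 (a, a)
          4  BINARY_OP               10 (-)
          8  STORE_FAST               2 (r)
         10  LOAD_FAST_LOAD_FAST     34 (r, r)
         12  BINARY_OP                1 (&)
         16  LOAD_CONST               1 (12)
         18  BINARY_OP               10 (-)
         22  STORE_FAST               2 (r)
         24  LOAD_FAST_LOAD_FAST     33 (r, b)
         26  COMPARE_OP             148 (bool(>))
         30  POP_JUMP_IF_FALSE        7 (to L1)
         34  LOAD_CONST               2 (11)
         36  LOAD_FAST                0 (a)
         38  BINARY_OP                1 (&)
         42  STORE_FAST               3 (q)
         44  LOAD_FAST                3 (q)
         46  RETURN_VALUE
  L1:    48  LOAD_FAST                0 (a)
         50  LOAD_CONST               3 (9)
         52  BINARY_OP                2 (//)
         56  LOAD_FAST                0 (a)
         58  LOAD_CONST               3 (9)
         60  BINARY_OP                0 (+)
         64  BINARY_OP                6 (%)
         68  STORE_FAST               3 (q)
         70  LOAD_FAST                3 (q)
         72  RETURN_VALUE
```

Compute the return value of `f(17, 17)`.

LOAD_FAST_LOAD_FAST a,a → push 17,17. Stack: [17, 17]
BINARY_OP - → 17 - 17 = 0. Stack: [0]
STORE_FAST r → r=0. Stack: []
LOAD_FAST_LOAD_FAST r,r → push 0,0. Stack: [0, 0]
BINARY_OP & → 0 & 0 = 0. Stack: [0]
LOAD_CONST → push 12. Stack: [0, 12]
BINARY_OP - → 0 - 12 = -12. Stack: [-12]
STORE_FAST r → r=-12. Stack: []
LOAD_FAST_LOAD_FAST r,b → push -12,17. Stack: [-12, 17]
COMPARE_OP bool(>) → -12 vs 17 = False. Stack: [False]
POP_JUMP_IF_FALSE → pop False; jump. Stack: []
LOAD_FAST a → push 17. Stack: [17]
LOAD_CONST → push 9. Stack: [17, 9]
BINARY_OP // → 17 // 9 = 1. Stack: [1]
LOAD_FAST a → push 17. Stack: [1, 17]
LOAD_CONST → push 9. Stack: [1, 17, 9]
BINARY_OP + → 17 + 9 = 26. Stack: [1, 26]
BINARY_OP % → 1 % 26 = 1. Stack: [1]
STORE_FAST q → q=1. Stack: []
LOAD_FAST q → push 1. Stack: [1]
RETURN_VALUE → return 1.

1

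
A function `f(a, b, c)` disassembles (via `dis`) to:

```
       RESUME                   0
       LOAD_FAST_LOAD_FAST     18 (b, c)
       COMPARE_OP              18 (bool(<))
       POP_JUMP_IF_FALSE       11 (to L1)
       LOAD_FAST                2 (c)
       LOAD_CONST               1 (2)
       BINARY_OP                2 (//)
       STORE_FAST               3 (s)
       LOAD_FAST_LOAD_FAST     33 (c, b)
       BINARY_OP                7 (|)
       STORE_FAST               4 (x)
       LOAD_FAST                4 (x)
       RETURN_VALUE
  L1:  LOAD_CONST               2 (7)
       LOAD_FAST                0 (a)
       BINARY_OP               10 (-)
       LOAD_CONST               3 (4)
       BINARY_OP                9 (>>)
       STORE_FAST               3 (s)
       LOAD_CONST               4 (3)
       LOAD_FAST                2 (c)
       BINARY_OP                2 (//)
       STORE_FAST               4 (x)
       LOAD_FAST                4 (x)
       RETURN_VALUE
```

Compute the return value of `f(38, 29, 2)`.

1

LOAD_FAST_LOAD_FAST b,c → push 29,2. Stack: [29, 2]
COMPARE_OP bool(<) → 29 vs 2 = False. Stack: [False]
POP_JUMP_IF_FALSE → pop False; jump. Stack: []
LOAD_CONST → push 7. Stack: [7]
LOAD_FAST a → push 38. Stack: [7, 38]
BINARY_OP - → 7 - 38 = -31. Stack: [-31]
LOAD_CONST → push 4. Stack: [-31, 4]
BINARY_OP >> → -31 >> 4 = -2. Stack: [-2]
STORE_FAST s → s=-2. Stack: []
LOAD_CONST → push 3. Stack: [3]
LOAD_FAST c → push 2. Stack: [3, 2]
BINARY_OP // → 3 // 2 = 1. Stack: [1]
STORE_FAST x → x=1. Stack: []
LOAD_FAST x → push 1. Stack: [1]
RETURN_VALUE → return 1.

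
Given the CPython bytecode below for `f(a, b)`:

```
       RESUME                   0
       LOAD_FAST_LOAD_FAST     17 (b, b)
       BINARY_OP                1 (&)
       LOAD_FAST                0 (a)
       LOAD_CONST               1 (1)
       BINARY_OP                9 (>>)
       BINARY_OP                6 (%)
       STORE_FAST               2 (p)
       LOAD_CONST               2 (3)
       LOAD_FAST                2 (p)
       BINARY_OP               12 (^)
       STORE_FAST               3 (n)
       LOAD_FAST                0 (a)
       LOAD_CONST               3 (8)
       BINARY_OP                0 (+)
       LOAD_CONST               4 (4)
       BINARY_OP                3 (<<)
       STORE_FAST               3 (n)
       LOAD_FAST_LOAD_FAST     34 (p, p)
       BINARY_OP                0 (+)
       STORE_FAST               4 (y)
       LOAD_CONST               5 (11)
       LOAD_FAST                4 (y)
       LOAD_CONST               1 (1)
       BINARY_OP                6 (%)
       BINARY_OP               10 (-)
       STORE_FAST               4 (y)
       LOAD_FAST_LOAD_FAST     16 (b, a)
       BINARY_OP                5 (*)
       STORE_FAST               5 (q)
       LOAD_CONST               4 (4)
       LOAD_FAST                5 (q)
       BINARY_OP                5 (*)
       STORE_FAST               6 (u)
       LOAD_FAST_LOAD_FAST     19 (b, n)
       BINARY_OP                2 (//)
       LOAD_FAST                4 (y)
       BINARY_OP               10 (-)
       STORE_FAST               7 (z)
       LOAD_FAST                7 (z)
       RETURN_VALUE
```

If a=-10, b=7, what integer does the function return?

-12

LOAD_FAST_LOAD_FAST b,b → push 7,7. Stack: [7, 7]
BINARY_OP & → 7 & 7 = 7. Stack: [7]
LOAD_FAST a → push -10. Stack: [7, -10]
LOAD_CONST → push 1. Stack: [7, -10, 1]
BINARY_OP >> → -10 >> 1 = -5. Stack: [7, -5]
BINARY_OP % → 7 % -5 = -3. Stack: [-3]
STORE_FAST p → p=-3. Stack: []
LOAD_CONST → push 3. Stack: [3]
LOAD_FAST p → push -3. Stack: [3, -3]
BINARY_OP ^ → 3 ^ -3 = -2. Stack: [-2]
STORE_FAST n → n=-2. Stack: []
LOAD_FAST a → push -10. Stack: [-10]
LOAD_CONST → push 8. Stack: [-10, 8]
BINARY_OP + → -10 + 8 = -2. Stack: [-2]
LOAD_CONST → push 4. Stack: [-2, 4]
BINARY_OP << → -2 << 4 = -32. Stack: [-32]
STORE_FAST n → n=-32. Stack: []
LOAD_FAST_LOAD_FAST p,p → push -3,-3. Stack: [-3, -3]
BINARY_OP + → -3 + -3 = -6. Stack: [-6]
STORE_FAST y → y=-6. Stack: []
LOAD_CONST → push 11. Stack: [11]
LOAD_FAST y → push -6. Stack: [11, -6]
LOAD_CONST → push 1. Stack: [11, -6, 1]
BINARY_OP % → -6 % 1 = 0. Stack: [11, 0]
BINARY_OP - → 11 - 0 = 11. Stack: [11]
STORE_FAST y → y=11. Stack: []
LOAD_FAST_LOAD_FAST b,a → push 7,-10. Stack: [7, -10]
BINARY_OP * → 7 * -10 = -70. Stack: [-70]
STORE_FAST q → q=-70. Stack: []
LOAD_CONST → push 4. Stack: [4]
LOAD_FAST q → push -70. Stack: [4, -70]
BINARY_OP * → 4 * -70 = -280. Stack: [-280]
STORE_FAST u → u=-280. Stack: []
LOAD_FAST_LOAD_FAST b,n → push 7,-32. Stack: [7, -32]
BINARY_OP // → 7 // -32 = -1. Stack: [-1]
LOAD_FAST y → push 11. Stack: [-1, 11]
BINARY_OP - → -1 - 11 = -12. Stack: [-12]
STORE_FAST z → z=-12. Stack: []
LOAD_FAST z → push -12. Stack: [-12]
RETURN_VALUE → return -12.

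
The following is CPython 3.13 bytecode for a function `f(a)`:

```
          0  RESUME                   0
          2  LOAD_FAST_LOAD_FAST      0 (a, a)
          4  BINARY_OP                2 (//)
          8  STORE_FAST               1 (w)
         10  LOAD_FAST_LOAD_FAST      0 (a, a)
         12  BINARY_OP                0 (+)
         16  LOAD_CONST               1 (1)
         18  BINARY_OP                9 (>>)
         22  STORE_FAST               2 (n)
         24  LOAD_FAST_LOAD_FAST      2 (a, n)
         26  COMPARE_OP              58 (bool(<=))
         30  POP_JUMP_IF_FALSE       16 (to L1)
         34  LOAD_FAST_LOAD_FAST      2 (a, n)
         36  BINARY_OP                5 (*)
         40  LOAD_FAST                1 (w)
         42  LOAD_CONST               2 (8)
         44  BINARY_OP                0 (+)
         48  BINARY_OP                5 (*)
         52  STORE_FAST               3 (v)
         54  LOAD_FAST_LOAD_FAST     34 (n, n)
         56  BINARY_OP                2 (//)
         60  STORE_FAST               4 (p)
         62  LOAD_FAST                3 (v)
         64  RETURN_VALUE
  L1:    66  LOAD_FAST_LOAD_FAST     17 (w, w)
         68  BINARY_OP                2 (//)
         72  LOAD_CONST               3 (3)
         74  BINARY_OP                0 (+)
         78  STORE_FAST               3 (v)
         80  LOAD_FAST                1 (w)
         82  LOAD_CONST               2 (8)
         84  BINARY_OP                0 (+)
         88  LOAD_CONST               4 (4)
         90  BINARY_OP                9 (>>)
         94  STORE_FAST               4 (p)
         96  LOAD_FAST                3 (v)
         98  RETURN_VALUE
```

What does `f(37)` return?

12321

LOAD_FAST_LOAD_FAST a,a → push 37,37. Stack: [37, 37]
BINARY_OP // → 37 // 37 = 1. Stack: [1]
STORE_FAST w → w=1. Stack: []
LOAD_FAST_LOAD_FAST a,a → push 37,37. Stack: [37, 37]
BINARY_OP + → 37 + 37 = 74. Stack: [74]
LOAD_CONST → push 1. Stack: [74, 1]
BINARY_OP >> → 74 >> 1 = 37. Stack: [37]
STORE_FAST n → n=37. Stack: []
LOAD_FAST_LOAD_FAST a,n → push 37,37. Stack: [37, 37]
COMPARE_OP bool(<=) → 37 vs 37 = True. Stack: [True]
POP_JUMP_IF_FALSE → pop True; no jump. Stack: []
LOAD_FAST_LOAD_FAST a,n → push 37,37. Stack: [37, 37]
BINARY_OP * → 37 * 37 = 1369. Stack: [1369]
LOAD_FAST w → push 1. Stack: [1369, 1]
LOAD_CONST → push 8. Stack: [1369, 1, 8]
BINARY_OP + → 1 + 8 = 9. Stack: [1369, 9]
BINARY_OP * → 1369 * 9 = 12321. Stack: [12321]
STORE_FAST v → v=12321. Stack: []
LOAD_FAST_LOAD_FAST n,n → push 37,37. Stack: [37, 37]
BINARY_OP // → 37 // 37 = 1. Stack: [1]
STORE_FAST p → p=1. Stack: []
LOAD_FAST v → push 12321. Stack: [12321]
RETURN_VALUE → return 12321.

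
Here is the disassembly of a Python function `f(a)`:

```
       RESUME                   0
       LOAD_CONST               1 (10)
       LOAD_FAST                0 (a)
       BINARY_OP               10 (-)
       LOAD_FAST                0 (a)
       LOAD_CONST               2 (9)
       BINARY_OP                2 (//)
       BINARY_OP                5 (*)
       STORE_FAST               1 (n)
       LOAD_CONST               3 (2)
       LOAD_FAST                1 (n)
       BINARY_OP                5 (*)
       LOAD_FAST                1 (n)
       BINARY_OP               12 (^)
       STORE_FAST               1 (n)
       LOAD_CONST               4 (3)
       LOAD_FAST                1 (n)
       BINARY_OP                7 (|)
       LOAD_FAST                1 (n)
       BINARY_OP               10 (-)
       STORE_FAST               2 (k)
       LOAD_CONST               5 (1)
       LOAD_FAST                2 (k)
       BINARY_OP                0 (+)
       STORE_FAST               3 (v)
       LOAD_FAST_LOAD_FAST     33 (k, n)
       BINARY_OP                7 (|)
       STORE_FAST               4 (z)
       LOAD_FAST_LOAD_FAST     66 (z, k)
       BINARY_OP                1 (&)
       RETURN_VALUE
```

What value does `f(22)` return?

3

LOAD_CONST → push 10. Stack: [10]
LOAD_FAST a → push 22. Stack: [10, 22]
BINARY_OP - → 10 - 22 = -12. Stack: [-12]
LOAD_FAST a → push 22. Stack: [-12, 22]
LOAD_CONST → push 9. Stack: [-12, 22, 9]
BINARY_OP // → 22 // 9 = 2. Stack: [-12, 2]
BINARY_OP * → -12 * 2 = -24. Stack: [-24]
STORE_FAST n → n=-24. Stack: []
LOAD_CONST → push 2. Stack: [2]
LOAD_FAST n → push -24. Stack: [2, -24]
BINARY_OP * → 2 * -24 = -48. Stack: [-48]
LOAD_FAST n → push -24. Stack: [-48, -24]
BINARY_OP ^ → -48 ^ -24 = 56. Stack: [56]
STORE_FAST n → n=56. Stack: []
LOAD_CONST → push 3. Stack: [3]
LOAD_FAST n → push 56. Stack: [3, 56]
BINARY_OP | → 3 | 56 = 59. Stack: [59]
LOAD_FAST n → push 56. Stack: [59, 56]
BINARY_OP - → 59 - 56 = 3. Stack: [3]
STORE_FAST k → k=3. Stack: []
LOAD_CONST → push 1. Stack: [1]
LOAD_FAST k → push 3. Stack: [1, 3]
BINARY_OP + → 1 + 3 = 4. Stack: [4]
STORE_FAST v → v=4. Stack: []
LOAD_FAST_LOAD_FAST k,n → push 3,56. Stack: [3, 56]
BINARY_OP | → 3 | 56 = 59. Stack: [59]
STORE_FAST z → z=59. Stack: []
LOAD_FAST_LOAD_FAST z,k → push 59,3. Stack: [59, 3]
BINARY_OP & → 59 & 3 = 3. Stack: [3]
RETURN_VALUE → return 3.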